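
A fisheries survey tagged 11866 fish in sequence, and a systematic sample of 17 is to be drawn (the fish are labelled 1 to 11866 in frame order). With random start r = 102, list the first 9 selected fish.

102, 800, 1498, 2196, 2894, 3592, 4290, 4988, 5686

k = N/n = 11866/17 = 698
fish 1: 102
fish 2: 102 + 698 = 800
fish 3: 800 + 698 = 1498
fish 4: 1498 + 698 = 2196
fish 5: 2196 + 698 = 2894
fish 6: 2894 + 698 = 3592
fish 7: 3592 + 698 = 4290
fish 8: 4290 + 698 = 4988
fish 9: 4988 + 698 = 5686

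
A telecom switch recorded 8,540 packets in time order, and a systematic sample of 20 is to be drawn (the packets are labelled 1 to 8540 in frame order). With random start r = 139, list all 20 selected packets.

139, 566, 993, 1420, 1847, 2274, 2701, 3128, 3555, 3982, 4409, 4836, 5263, 5690, 6117, 6544, 6971, 7398, 7825, 8252

k = N/n = 8540/20 = 427
packet 1: 139
packet 2: 139 + 427 = 566
packet 3: 566 + 427 = 993
packet 4: 993 + 427 = 1420
packet 5: 1420 + 427 = 1847
packet 6: 1847 + 427 = 2274
packet 7: 2274 + 427 = 2701
packet 8: 2701 + 427 = 3128
packet 9: 3128 + 427 = 3555
packet 10: 3555 + 427 = 3982
packet 11: 3982 + 427 = 4409
packet 12: 4409 + 427 = 4836
packet 13: 4836 + 427 = 5263
packet 14: 5263 + 427 = 5690
packet 15: 5690 + 427 = 6117
packet 16: 6117 + 427 = 6544
packet 17: 6544 + 427 = 6971
packet 18: 6971 + 427 = 7398
packet 19: 7398 + 427 = 7825
packet 20: 7825 + 427 = 8252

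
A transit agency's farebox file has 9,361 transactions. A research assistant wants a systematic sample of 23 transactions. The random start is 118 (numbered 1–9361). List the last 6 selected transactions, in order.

7037, 7444, 7851, 8258, 8665, 9072

k = N/n = 9361/23 = 407
18th selection = 118 + 17×407 = 7037
19th: 7037 + 407 = 7444
20th: 7444 + 407 = 7851
21st: 7851 + 407 = 8258
22nd: 8258 + 407 = 8665
23rd: 8665 + 407 = 9072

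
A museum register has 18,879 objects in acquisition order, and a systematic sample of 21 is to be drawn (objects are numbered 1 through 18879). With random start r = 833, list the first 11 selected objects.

833, 1732, 2631, 3530, 4429, 5328, 6227, 7126, 8025, 8924, 9823

k = N/n = 18879/21 = 899
object 1: 833
object 2: 833 + 899 = 1732
object 3: 1732 + 899 = 2631
object 4: 2631 + 899 = 3530
object 5: 3530 + 899 = 4429
object 6: 4429 + 899 = 5328
object 7: 5328 + 899 = 6227
object 8: 6227 + 899 = 7126
object 9: 7126 + 899 = 8025
object 10: 8025 + 899 = 8924
object 11: 8924 + 899 = 9823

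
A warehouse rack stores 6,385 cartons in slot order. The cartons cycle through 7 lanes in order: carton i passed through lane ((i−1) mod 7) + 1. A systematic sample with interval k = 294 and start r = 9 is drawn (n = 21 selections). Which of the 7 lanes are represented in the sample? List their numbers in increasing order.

2

Consecutive selections differ by k = 294, so their lane numbers differ by 294 mod 7 = 0.
gcd(294, 7) = 7, so the sample visits 7/7 = 1 distinct residues mod 7.
Start 9 is lane 2; the lanes hit are 2.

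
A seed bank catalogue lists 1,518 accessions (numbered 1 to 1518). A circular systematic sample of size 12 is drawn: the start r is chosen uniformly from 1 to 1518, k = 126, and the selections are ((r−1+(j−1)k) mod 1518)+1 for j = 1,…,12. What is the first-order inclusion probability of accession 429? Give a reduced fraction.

2/253

For each position j, as r ranges over 1…1518 the j-th selection hits every accession exactly once, so accession 429 is selected for exactly 12 of the 1518 starts.
Inclusion probability = 12/1518 = 2/253.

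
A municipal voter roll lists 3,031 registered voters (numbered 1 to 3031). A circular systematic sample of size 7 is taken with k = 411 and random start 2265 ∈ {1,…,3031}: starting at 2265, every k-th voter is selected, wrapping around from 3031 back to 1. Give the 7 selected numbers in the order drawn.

2265, 2676, 56, 467, 878, 1289, 1700

Selection 1: 2265
Selection 2: 2265 + 411 = 2676
Selection 3: 2676 + 411 = 3087 → 3087 − 3031 = 56
Selection 4: 56 + 411 = 467
Selection 5: 467 + 411 = 878
Selection 6: 878 + 411 = 1289
Selection 7: 1289 + 411 = 1700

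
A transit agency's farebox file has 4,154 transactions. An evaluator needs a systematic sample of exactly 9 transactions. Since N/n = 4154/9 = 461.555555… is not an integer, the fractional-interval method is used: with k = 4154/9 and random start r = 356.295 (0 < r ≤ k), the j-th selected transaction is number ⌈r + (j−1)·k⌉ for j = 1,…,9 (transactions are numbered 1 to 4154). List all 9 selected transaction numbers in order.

357, 818, 1280, 1741, 2203, 2665, 3126, 3588, 4049

j=1: r + 0k = 356.295 → ⌈·⌉ = 357
j=2: r + 1k = 817.850555… → ⌈·⌉ = 818
j=3: r + 2k = 1279.406111… → ⌈·⌉ = 1280
j=4: r + 3k = 1740.961666… → ⌈·⌉ = 1741
j=5: r + 4k = 2202.517222… → ⌈·⌉ = 2203
j=6: r + 5k = 2664.072777… → ⌈·⌉ = 2665
j=7: r + 6k = 3125.628333… → ⌈·⌉ = 3126
j=8: r + 7k = 3587.183888… → ⌈·⌉ = 3588
j=9: r + 8k = 4048.739444… → ⌈·⌉ = 4049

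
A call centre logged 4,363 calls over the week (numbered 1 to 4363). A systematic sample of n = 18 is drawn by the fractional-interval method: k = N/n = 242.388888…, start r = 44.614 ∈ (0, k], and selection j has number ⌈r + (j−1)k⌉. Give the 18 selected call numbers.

45, 288, 530, 772, 1015, 1257, 1499, 1742, 1984, 2227, 2469, 2711, 2954, 3196, 3439, 3681, 3923, 4166

j=1: r + 0k = 44.614 → ⌈·⌉ = 45
j=2: r + 1k = 287.002888… → ⌈·⌉ = 288
j=3: r + 2k = 529.391777… → ⌈·⌉ = 530
j=4: r + 3k = 771.780666… → ⌈·⌉ = 772
j=5: r + 4k = 1014.169555… → ⌈·⌉ = 1015
j=6: r + 5k = 1256.558444… → ⌈·⌉ = 1257
j=7: r + 6k = 1498.947333… → ⌈·⌉ = 1499
j=8: r + 7k = 1741.336222… → ⌈·⌉ = 1742
j=9: r + 8k = 1983.725111… → ⌈·⌉ = 1984
j=10: r + 9k = 2226.114 → ⌈·⌉ = 2227
j=11: r + 10k = 2468.502888… → ⌈·⌉ = 2469
j=12: r + 11k = 2710.891777… → ⌈·⌉ = 2711
j=13: r + 12k = 2953.280666… → ⌈·⌉ = 2954
j=14: r + 13k = 3195.669555… → ⌈·⌉ = 3196
j=15: r + 14k = 3438.058444… → ⌈·⌉ = 3439
j=16: r + 15k = 3680.447333… → ⌈·⌉ = 3681
j=17: r + 16k = 3922.836222… → ⌈·⌉ = 3923
j=18: r + 17k = 4165.225111… → ⌈·⌉ = 4166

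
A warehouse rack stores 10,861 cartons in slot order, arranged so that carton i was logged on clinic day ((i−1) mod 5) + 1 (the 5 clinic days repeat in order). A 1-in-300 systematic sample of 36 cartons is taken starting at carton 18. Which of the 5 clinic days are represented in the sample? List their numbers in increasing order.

Consecutive selections differ by k = 300, so their clinic day numbers differ by 300 mod 5 = 0.
gcd(300, 5) = 5, so the sample visits 5/5 = 1 distinct residues mod 5.
Start 18 is clinic day 3; the clinic days hit are 3.

3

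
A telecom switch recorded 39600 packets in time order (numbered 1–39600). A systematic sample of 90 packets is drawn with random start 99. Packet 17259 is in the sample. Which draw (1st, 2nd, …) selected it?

40

k = 39600/90 = 440
position = (17259 − 99)/440 + 1 = 17160/440 + 1 = 39 + 1 = 40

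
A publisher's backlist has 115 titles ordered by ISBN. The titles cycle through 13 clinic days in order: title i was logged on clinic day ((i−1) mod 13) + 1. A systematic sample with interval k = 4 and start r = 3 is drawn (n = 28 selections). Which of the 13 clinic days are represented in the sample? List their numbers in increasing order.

Consecutive selections differ by k = 4, so their clinic day numbers differ by 4 mod 13 = 4.
gcd(4, 13) = 1, so the sample visits 13/1 = 13 distinct residues mod 13.
Start 3 is clinic day 3; the clinic days hit are 1, 2, 3, 4, 5, 6, 7, 8, 9, 10, 11, 12, 13.

1, 2, 3, 4, 5, 6, 7, 8, 9, 10, 11, 12, 13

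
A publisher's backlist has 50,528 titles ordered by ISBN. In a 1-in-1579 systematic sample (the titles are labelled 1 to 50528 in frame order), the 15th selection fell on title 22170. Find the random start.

k = 1579
r = 22170 − (15−1)×1579 = 22170 − 22106 = 64

64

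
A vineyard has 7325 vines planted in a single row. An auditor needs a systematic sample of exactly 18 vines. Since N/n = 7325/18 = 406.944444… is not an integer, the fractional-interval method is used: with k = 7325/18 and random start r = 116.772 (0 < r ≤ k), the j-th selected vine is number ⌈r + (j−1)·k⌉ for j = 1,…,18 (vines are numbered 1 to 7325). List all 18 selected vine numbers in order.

117, 524, 931, 1338, 1745, 2152, 2559, 2966, 3373, 3780, 4187, 4594, 5001, 5408, 5814, 6221, 6628, 7035

j=1: r + 0k = 116.772 → ⌈·⌉ = 117
j=2: r + 1k = 523.716444… → ⌈·⌉ = 524
j=3: r + 2k = 930.660888… → ⌈·⌉ = 931
j=4: r + 3k = 1337.605333… → ⌈·⌉ = 1338
j=5: r + 4k = 1744.549777… → ⌈·⌉ = 1745
j=6: r + 5k = 2151.494222… → ⌈·⌉ = 2152
j=7: r + 6k = 2558.438666… → ⌈·⌉ = 2559
j=8: r + 7k = 2965.383111… → ⌈·⌉ = 2966
j=9: r + 8k = 3372.327555… → ⌈·⌉ = 3373
j=10: r + 9k = 3779.272 → ⌈·⌉ = 3780
j=11: r + 10k = 4186.216444… → ⌈·⌉ = 4187
j=12: r + 11k = 4593.160888… → ⌈·⌉ = 4594
j=13: r + 12k = 5000.105333… → ⌈·⌉ = 5001
j=14: r + 13k = 5407.049777… → ⌈·⌉ = 5408
j=15: r + 14k = 5813.994222… → ⌈·⌉ = 5814
j=16: r + 15k = 6220.938666… → ⌈·⌉ = 6221
j=17: r + 16k = 6627.883111… → ⌈·⌉ = 6628
j=18: r + 17k = 7034.827555… → ⌈·⌉ = 7035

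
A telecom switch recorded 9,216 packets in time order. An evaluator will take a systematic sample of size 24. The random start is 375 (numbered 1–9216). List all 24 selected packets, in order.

375, 759, 1143, 1527, 1911, 2295, 2679, 3063, 3447, 3831, 4215, 4599, 4983, 5367, 5751, 6135, 6519, 6903, 7287, 7671, 8055, 8439, 8823, 9207

k = N/n = 9216/24 = 384
packet 1: 375
packet 2: 375 + 384 = 759
packet 3: 759 + 384 = 1143
packet 4: 1143 + 384 = 1527
packet 5: 1527 + 384 = 1911
packet 6: 1911 + 384 = 2295
packet 7: 2295 + 384 = 2679
packet 8: 2679 + 384 = 3063
packet 9: 3063 + 384 = 3447
packet 10: 3447 + 384 = 3831
packet 11: 3831 + 384 = 4215
packet 12: 4215 + 384 = 4599
packet 13: 4599 + 384 = 4983
packet 14: 4983 + 384 = 5367
packet 15: 5367 + 384 = 5751
packet 16: 5751 + 384 = 6135
packet 17: 6135 + 384 = 6519
packet 18: 6519 + 384 = 6903
packet 19: 6903 + 384 = 7287
packet 20: 7287 + 384 = 7671
packet 21: 7671 + 384 = 8055
packet 22: 8055 + 384 = 8439
packet 23: 8439 + 384 = 8823
packet 24: 8823 + 384 = 9207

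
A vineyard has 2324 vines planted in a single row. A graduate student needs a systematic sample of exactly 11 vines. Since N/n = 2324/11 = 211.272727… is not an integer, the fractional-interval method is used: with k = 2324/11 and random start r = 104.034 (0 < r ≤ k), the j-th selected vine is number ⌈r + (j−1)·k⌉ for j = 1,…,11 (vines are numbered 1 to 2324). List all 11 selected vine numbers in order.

105, 316, 527, 738, 950, 1161, 1372, 1583, 1795, 2006, 2217

j=1: r + 0k = 104.034 → ⌈·⌉ = 105
j=2: r + 1k = 315.306727… → ⌈·⌉ = 316
j=3: r + 2k = 526.579454… → ⌈·⌉ = 527
j=4: r + 3k = 737.852181… → ⌈·⌉ = 738
j=5: r + 4k = 949.124909… → ⌈·⌉ = 950
j=6: r + 5k = 1160.397636… → ⌈·⌉ = 1161
j=7: r + 6k = 1371.670363… → ⌈·⌉ = 1372
j=8: r + 7k = 1582.943090… → ⌈·⌉ = 1583
j=9: r + 8k = 1794.215818… → ⌈·⌉ = 1795
j=10: r + 9k = 2005.488545… → ⌈·⌉ = 2006
j=11: r + 10k = 2216.761272… → ⌈·⌉ = 2217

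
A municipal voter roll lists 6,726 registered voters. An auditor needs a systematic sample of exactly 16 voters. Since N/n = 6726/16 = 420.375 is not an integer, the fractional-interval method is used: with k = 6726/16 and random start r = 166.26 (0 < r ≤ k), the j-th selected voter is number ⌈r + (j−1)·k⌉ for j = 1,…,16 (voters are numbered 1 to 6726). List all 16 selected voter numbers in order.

167, 587, 1008, 1428, 1848, 2269, 2689, 3109, 3530, 3950, 4371, 4791, 5211, 5632, 6052, 6472

j=1: r + 0k = 166.26 → ⌈·⌉ = 167
j=2: r + 1k = 586.635 → ⌈·⌉ = 587
j=3: r + 2k = 1007.01 → ⌈·⌉ = 1008
j=4: r + 3k = 1427.385 → ⌈·⌉ = 1428
j=5: r + 4k = 1847.76 → ⌈·⌉ = 1848
j=6: r + 5k = 2268.135 → ⌈·⌉ = 2269
j=7: r + 6k = 2688.51 → ⌈·⌉ = 2689
j=8: r + 7k = 3108.885 → ⌈·⌉ = 3109
j=9: r + 8k = 3529.26 → ⌈·⌉ = 3530
j=10: r + 9k = 3949.635 → ⌈·⌉ = 3950
j=11: r + 10k = 4370.01 → ⌈·⌉ = 4371
j=12: r + 11k = 4790.385 → ⌈·⌉ = 4791
j=13: r + 12k = 5210.76 → ⌈·⌉ = 5211
j=14: r + 13k = 5631.135 → ⌈·⌉ = 5632
j=15: r + 14k = 6051.51 → ⌈·⌉ = 6052
j=16: r + 15k = 6471.885 → ⌈·⌉ = 6472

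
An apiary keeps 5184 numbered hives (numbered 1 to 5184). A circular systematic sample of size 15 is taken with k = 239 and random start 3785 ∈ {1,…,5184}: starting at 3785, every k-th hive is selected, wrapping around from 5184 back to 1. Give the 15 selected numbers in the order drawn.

3785, 4024, 4263, 4502, 4741, 4980, 35, 274, 513, 752, 991, 1230, 1469, 1708, 1947

Selection 1: 3785
Selection 2: 3785 + 239 = 4024
Selection 3: 4024 + 239 = 4263
Selection 4: 4263 + 239 = 4502
Selection 5: 4502 + 239 = 4741
Selection 6: 4741 + 239 = 4980
Selection 7: 4980 + 239 = 5219 → 5219 − 5184 = 35
Selection 8: 35 + 239 = 274
Selection 9: 274 + 239 = 513
Selection 10: 513 + 239 = 752
Selection 11: 752 + 239 = 991
Selection 12: 991 + 239 = 1230
Selection 13: 1230 + 239 = 1469
Selection 14: 1469 + 239 = 1708
Selection 15: 1708 + 239 = 1947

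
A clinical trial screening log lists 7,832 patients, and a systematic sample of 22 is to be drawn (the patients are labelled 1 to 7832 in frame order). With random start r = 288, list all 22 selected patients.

k = N/n = 7832/22 = 356
patient 1: 288
patient 2: 288 + 356 = 644
patient 3: 644 + 356 = 1000
patient 4: 1000 + 356 = 1356
patient 5: 1356 + 356 = 1712
patient 6: 1712 + 356 = 2068
patient 7: 2068 + 356 = 2424
patient 8: 2424 + 356 = 2780
patient 9: 2780 + 356 = 3136
patient 10: 3136 + 356 = 3492
patient 11: 3492 + 356 = 3848
patient 12: 3848 + 356 = 4204
patient 13: 4204 + 356 = 4560
patient 14: 4560 + 356 = 4916
patient 15: 4916 + 356 = 5272
patient 16: 5272 + 356 = 5628
patient 17: 5628 + 356 = 5984
patient 18: 5984 + 356 = 6340
patient 19: 6340 + 356 = 6696
patient 20: 6696 + 356 = 7052
patient 21: 7052 + 356 = 7408
patient 22: 7408 + 356 = 7764

288, 644, 1000, 1356, 1712, 2068, 2424, 2780, 3136, 3492, 3848, 4204, 4560, 4916, 5272, 5628, 5984, 6340, 6696, 7052, 7408, 7764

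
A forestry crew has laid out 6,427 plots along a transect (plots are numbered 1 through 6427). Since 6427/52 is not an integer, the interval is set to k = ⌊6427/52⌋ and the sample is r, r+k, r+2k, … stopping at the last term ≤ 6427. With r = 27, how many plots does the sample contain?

53

k = ⌊6427/52⌋ = 123
Achieved size = ⌊(6427 − 27)/123⌋ + 1 = ⌊6400/123⌋ + 1 = 52 + 1 = 53
(last selection: 27 + 52×123 = 6423 ≤ 6427; next would be 6546 > 6427)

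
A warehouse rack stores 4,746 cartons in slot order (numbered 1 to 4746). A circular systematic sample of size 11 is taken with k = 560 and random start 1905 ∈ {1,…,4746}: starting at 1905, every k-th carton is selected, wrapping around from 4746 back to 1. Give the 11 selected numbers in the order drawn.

Selection 1: 1905
Selection 2: 1905 + 560 = 2465
Selection 3: 2465 + 560 = 3025
Selection 4: 3025 + 560 = 3585
Selection 5: 3585 + 560 = 4145
Selection 6: 4145 + 560 = 4705
Selection 7: 4705 + 560 = 5265 → 5265 − 4746 = 519
Selection 8: 519 + 560 = 1079
Selection 9: 1079 + 560 = 1639
Selection 10: 1639 + 560 = 2199
Selection 11: 2199 + 560 = 2759

1905, 2465, 3025, 3585, 4145, 4705, 519, 1079, 1639, 2199, 2759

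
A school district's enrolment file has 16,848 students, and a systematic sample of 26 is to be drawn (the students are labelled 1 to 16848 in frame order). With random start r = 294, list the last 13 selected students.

k = N/n = 16848/26 = 648
14th selection = 294 + 13×648 = 8718
15th: 8718 + 648 = 9366
16th: 9366 + 648 = 10014
17th: 10014 + 648 = 10662
18th: 10662 + 648 = 11310
19th: 11310 + 648 = 11958
20th: 11958 + 648 = 12606
21st: 12606 + 648 = 13254
22nd: 13254 + 648 = 13902
23rd: 13902 + 648 = 14550
24th: 14550 + 648 = 15198
25th: 15198 + 648 = 15846
26th: 15846 + 648 = 16494

8718, 9366, 10014, 10662, 11310, 11958, 12606, 13254, 13902, 14550, 15198, 15846, 16494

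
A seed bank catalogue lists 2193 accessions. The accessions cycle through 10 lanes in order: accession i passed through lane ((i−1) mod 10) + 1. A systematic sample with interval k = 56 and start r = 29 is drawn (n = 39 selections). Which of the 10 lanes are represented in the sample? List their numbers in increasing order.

1, 3, 5, 7, 9

Consecutive selections differ by k = 56, so their lane numbers differ by 56 mod 10 = 6.
gcd(56, 10) = 2, so the sample visits 10/2 = 5 distinct residues mod 10.
Start 29 is lane 9; the lanes hit are 1, 3, 5, 7, 9.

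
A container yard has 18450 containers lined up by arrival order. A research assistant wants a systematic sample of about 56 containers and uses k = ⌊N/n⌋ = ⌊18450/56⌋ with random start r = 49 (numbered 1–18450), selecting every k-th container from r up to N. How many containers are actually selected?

k = ⌊18450/56⌋ = 329
Achieved size = ⌊(18450 − 49)/329⌋ + 1 = ⌊18401/329⌋ + 1 = 55 + 1 = 56
(last selection: 49 + 55×329 = 18144 ≤ 18450; next would be 18473 > 18450)

56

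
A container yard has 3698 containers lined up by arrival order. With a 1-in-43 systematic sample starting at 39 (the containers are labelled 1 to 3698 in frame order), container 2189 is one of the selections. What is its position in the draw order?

k = 43
position = (2189 − 39)/43 + 1 = 2150/43 + 1 = 50 + 1 = 51

51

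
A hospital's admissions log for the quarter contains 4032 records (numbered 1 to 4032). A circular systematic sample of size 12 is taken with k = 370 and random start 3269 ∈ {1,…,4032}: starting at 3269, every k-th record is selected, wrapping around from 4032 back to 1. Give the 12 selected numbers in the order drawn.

3269, 3639, 4009, 347, 717, 1087, 1457, 1827, 2197, 2567, 2937, 3307

Selection 1: 3269
Selection 2: 3269 + 370 = 3639
Selection 3: 3639 + 370 = 4009
Selection 4: 4009 + 370 = 4379 → 4379 − 4032 = 347
Selection 5: 347 + 370 = 717
Selection 6: 717 + 370 = 1087
Selection 7: 1087 + 370 = 1457
Selection 8: 1457 + 370 = 1827
Selection 9: 1827 + 370 = 2197
Selection 10: 2197 + 370 = 2567
Selection 11: 2567 + 370 = 2937
Selection 12: 2937 + 370 = 3307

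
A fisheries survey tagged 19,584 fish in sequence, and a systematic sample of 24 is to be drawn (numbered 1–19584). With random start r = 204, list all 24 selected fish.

204, 1020, 1836, 2652, 3468, 4284, 5100, 5916, 6732, 7548, 8364, 9180, 9996, 10812, 11628, 12444, 13260, 14076, 14892, 15708, 16524, 17340, 18156, 18972

k = N/n = 19584/24 = 816
fish 1: 204
fish 2: 204 + 816 = 1020
fish 3: 1020 + 816 = 1836
fish 4: 1836 + 816 = 2652
fish 5: 2652 + 816 = 3468
fish 6: 3468 + 816 = 4284
fish 7: 4284 + 816 = 5100
fish 8: 5100 + 816 = 5916
fish 9: 5916 + 816 = 6732
fish 10: 6732 + 816 = 7548
fish 11: 7548 + 816 = 8364
fish 12: 8364 + 816 = 9180
fish 13: 9180 + 816 = 9996
fish 14: 9996 + 816 = 10812
fish 15: 10812 + 816 = 11628
fish 16: 11628 + 816 = 12444
fish 17: 12444 + 816 = 13260
fish 18: 13260 + 816 = 14076
fish 19: 14076 + 816 = 14892
fish 20: 14892 + 816 = 15708
fish 21: 15708 + 816 = 16524
fish 22: 16524 + 816 = 17340
fish 23: 17340 + 816 = 18156
fish 24: 18156 + 816 = 18972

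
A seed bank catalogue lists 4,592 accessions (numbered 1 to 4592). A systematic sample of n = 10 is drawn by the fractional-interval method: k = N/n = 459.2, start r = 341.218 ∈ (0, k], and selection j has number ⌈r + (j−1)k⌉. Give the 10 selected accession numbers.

j=1: r + 0k = 341.218 → ⌈·⌉ = 342
j=2: r + 1k = 800.418 → ⌈·⌉ = 801
j=3: r + 2k = 1259.618 → ⌈·⌉ = 1260
j=4: r + 3k = 1718.818 → ⌈·⌉ = 1719
j=5: r + 4k = 2178.018 → ⌈·⌉ = 2179
j=6: r + 5k = 2637.218 → ⌈·⌉ = 2638
j=7: r + 6k = 3096.418 → ⌈·⌉ = 3097
j=8: r + 7k = 3555.618 → ⌈·⌉ = 3556
j=9: r + 8k = 4014.818 → ⌈·⌉ = 4015
j=10: r + 9k = 4474.018 → ⌈·⌉ = 4475

342, 801, 1260, 1719, 2179, 2638, 3097, 3556, 4015, 4475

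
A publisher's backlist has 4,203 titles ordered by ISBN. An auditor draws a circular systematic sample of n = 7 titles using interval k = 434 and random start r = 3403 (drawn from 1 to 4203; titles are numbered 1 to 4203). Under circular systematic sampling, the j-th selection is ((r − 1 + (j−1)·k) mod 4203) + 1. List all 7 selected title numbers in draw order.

Selection 1: 3403
Selection 2: 3403 + 434 = 3837
Selection 3: 3837 + 434 = 4271 → 4271 − 4203 = 68
Selection 4: 68 + 434 = 502
Selection 5: 502 + 434 = 936
Selection 6: 936 + 434 = 1370
Selection 7: 1370 + 434 = 1804

3403, 3837, 68, 502, 936, 1370, 1804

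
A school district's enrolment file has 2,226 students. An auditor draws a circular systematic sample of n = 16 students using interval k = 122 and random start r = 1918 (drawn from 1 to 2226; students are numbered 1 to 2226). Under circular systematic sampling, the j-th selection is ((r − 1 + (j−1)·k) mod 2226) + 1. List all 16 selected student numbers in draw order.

1918, 2040, 2162, 58, 180, 302, 424, 546, 668, 790, 912, 1034, 1156, 1278, 1400, 1522

Selection 1: 1918
Selection 2: 1918 + 122 = 2040
Selection 3: 2040 + 122 = 2162
Selection 4: 2162 + 122 = 2284 → 2284 − 2226 = 58
Selection 5: 58 + 122 = 180
Selection 6: 180 + 122 = 302
Selection 7: 302 + 122 = 424
Selection 8: 424 + 122 = 546
Selection 9: 546 + 122 = 668
Selection 10: 668 + 122 = 790
Selection 11: 790 + 122 = 912
Selection 12: 912 + 122 = 1034
Selection 13: 1034 + 122 = 1156
Selection 14: 1156 + 122 = 1278
Selection 15: 1278 + 122 = 1400
Selection 16: 1400 + 122 = 1522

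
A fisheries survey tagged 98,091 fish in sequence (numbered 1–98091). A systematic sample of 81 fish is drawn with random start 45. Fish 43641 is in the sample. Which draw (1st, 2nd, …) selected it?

k = 98091/81 = 1211
position = (43641 − 45)/1211 + 1 = 43596/1211 + 1 = 36 + 1 = 37

37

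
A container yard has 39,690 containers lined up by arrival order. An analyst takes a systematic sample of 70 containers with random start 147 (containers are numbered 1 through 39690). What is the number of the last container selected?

39270

k = 39690/70 = 567
70th selection = r + (70−1)·k = 147 + 69×567 = 147 + 39123 = 39270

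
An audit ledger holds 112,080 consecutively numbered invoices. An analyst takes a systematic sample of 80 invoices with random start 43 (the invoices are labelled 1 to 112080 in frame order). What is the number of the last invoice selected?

k = 112080/80 = 1401
80th selection = r + (80−1)·k = 43 + 79×1401 = 43 + 110679 = 110722

110722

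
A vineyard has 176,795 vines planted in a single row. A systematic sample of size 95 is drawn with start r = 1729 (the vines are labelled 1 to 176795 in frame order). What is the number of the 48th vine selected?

k = 176795/95 = 1861
48th selection = r + (48−1)·k = 1729 + 47×1861 = 1729 + 87467 = 89196

89196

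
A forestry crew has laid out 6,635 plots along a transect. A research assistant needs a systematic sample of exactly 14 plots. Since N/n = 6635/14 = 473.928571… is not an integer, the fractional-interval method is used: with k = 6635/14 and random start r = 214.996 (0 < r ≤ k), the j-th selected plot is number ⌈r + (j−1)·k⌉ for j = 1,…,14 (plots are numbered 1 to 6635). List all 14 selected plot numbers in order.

j=1: r + 0k = 214.996 → ⌈·⌉ = 215
j=2: r + 1k = 688.924571… → ⌈·⌉ = 689
j=3: r + 2k = 1162.853142… → ⌈·⌉ = 1163
j=4: r + 3k = 1636.781714… → ⌈·⌉ = 1637
j=5: r + 4k = 2110.710285… → ⌈·⌉ = 2111
j=6: r + 5k = 2584.638857… → ⌈·⌉ = 2585
j=7: r + 6k = 3058.567428… → ⌈·⌉ = 3059
j=8: r + 7k = 3532.496 → ⌈·⌉ = 3533
j=9: r + 8k = 4006.424571… → ⌈·⌉ = 4007
j=10: r + 9k = 4480.353142… → ⌈·⌉ = 4481
j=11: r + 10k = 4954.281714… → ⌈·⌉ = 4955
j=12: r + 11k = 5428.210285… → ⌈·⌉ = 5429
j=13: r + 12k = 5902.138857… → ⌈·⌉ = 5903
j=14: r + 13k = 6376.067428… → ⌈·⌉ = 6377

215, 689, 1163, 1637, 2111, 2585, 3059, 3533, 4007, 4481, 4955, 5429, 5903, 6377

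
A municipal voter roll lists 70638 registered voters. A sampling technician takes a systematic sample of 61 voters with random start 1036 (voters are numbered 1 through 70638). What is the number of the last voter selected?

70516

k = 70638/61 = 1158
61st selection = r + (61−1)·k = 1036 + 60×1158 = 1036 + 69480 = 70516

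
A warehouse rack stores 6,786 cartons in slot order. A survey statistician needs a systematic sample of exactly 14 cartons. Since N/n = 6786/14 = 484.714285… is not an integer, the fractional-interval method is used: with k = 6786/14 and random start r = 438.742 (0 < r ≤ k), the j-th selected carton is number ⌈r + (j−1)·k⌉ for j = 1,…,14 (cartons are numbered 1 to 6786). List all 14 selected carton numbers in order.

j=1: r + 0k = 438.742 → ⌈·⌉ = 439
j=2: r + 1k = 923.456285… → ⌈·⌉ = 924
j=3: r + 2k = 1408.170571… → ⌈·⌉ = 1409
j=4: r + 3k = 1892.884857… → ⌈·⌉ = 1893
j=5: r + 4k = 2377.599142… → ⌈·⌉ = 2378
j=6: r + 5k = 2862.313428… → ⌈·⌉ = 2863
j=7: r + 6k = 3347.027714… → ⌈·⌉ = 3348
j=8: r + 7k = 3831.742 → ⌈·⌉ = 3832
j=9: r + 8k = 4316.456285… → ⌈·⌉ = 4317
j=10: r + 9k = 4801.170571… → ⌈·⌉ = 4802
j=11: r + 10k = 5285.884857… → ⌈·⌉ = 5286
j=12: r + 11k = 5770.599142… → ⌈·⌉ = 5771
j=13: r + 12k = 6255.313428… → ⌈·⌉ = 6256
j=14: r + 13k = 6740.027714… → ⌈·⌉ = 6741

439, 924, 1409, 1893, 2378, 2863, 3348, 3832, 4317, 4802, 5286, 5771, 6256, 6741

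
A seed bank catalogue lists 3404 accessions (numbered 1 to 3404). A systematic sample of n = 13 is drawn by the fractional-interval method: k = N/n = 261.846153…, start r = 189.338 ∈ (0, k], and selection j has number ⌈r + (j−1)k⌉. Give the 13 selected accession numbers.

j=1: r + 0k = 189.338 → ⌈·⌉ = 190
j=2: r + 1k = 451.184153… → ⌈·⌉ = 452
j=3: r + 2k = 713.030307… → ⌈·⌉ = 714
j=4: r + 3k = 974.876461… → ⌈·⌉ = 975
j=5: r + 4k = 1236.722615… → ⌈·⌉ = 1237
j=6: r + 5k = 1498.568769… → ⌈·⌉ = 1499
j=7: r + 6k = 1760.414923… → ⌈·⌉ = 1761
j=8: r + 7k = 2022.261076… → ⌈·⌉ = 2023
j=9: r + 8k = 2284.107230… → ⌈·⌉ = 2285
j=10: r + 9k = 2545.953384… → ⌈·⌉ = 2546
j=11: r + 10k = 2807.799538… → ⌈·⌉ = 2808
j=12: r + 11k = 3069.645692… → ⌈·⌉ = 3070
j=13: r + 12k = 3331.491846… → ⌈·⌉ = 3332

190, 452, 714, 975, 1237, 1499, 1761, 2023, 2285, 2546, 2808, 3070, 3332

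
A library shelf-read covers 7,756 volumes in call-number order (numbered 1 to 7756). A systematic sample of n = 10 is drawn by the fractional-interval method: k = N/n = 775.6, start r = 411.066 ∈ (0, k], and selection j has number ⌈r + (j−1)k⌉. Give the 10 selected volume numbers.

j=1: r + 0k = 411.066 → ⌈·⌉ = 412
j=2: r + 1k = 1186.666 → ⌈·⌉ = 1187
j=3: r + 2k = 1962.266 → ⌈·⌉ = 1963
j=4: r + 3k = 2737.866 → ⌈·⌉ = 2738
j=5: r + 4k = 3513.466 → ⌈·⌉ = 3514
j=6: r + 5k = 4289.066 → ⌈·⌉ = 4290
j=7: r + 6k = 5064.666 → ⌈·⌉ = 5065
j=8: r + 7k = 5840.266 → ⌈·⌉ = 5841
j=9: r + 8k = 6615.866 → ⌈·⌉ = 6616
j=10: r + 9k = 7391.466 → ⌈·⌉ = 7392

412, 1187, 1963, 2738, 3514, 4290, 5065, 5841, 6616, 7392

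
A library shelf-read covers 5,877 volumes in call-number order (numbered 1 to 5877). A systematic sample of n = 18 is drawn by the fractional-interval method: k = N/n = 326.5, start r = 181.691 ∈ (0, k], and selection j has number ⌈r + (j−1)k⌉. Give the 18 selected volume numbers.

j=1: r + 0k = 181.691 → ⌈·⌉ = 182
j=2: r + 1k = 508.191 → ⌈·⌉ = 509
j=3: r + 2k = 834.691 → ⌈·⌉ = 835
j=4: r + 3k = 1161.191 → ⌈·⌉ = 1162
j=5: r + 4k = 1487.691 → ⌈·⌉ = 1488
j=6: r + 5k = 1814.191 → ⌈·⌉ = 1815
j=7: r + 6k = 2140.691 → ⌈·⌉ = 2141
j=8: r + 7k = 2467.191 → ⌈·⌉ = 2468
j=9: r + 8k = 2793.691 → ⌈·⌉ = 2794
j=10: r + 9k = 3120.191 → ⌈·⌉ = 3121
j=11: r + 10k = 3446.691 → ⌈·⌉ = 3447
j=12: r + 11k = 3773.191 → ⌈·⌉ = 3774
j=13: r + 12k = 4099.691 → ⌈·⌉ = 4100
j=14: r + 13k = 4426.191 → ⌈·⌉ = 4427
j=15: r + 14k = 4752.691 → ⌈·⌉ = 4753
j=16: r + 15k = 5079.191 → ⌈·⌉ = 5080
j=17: r + 16k = 5405.691 → ⌈·⌉ = 5406
j=18: r + 17k = 5732.191 → ⌈·⌉ = 5733

182, 509, 835, 1162, 1488, 1815, 2141, 2468, 2794, 3121, 3447, 3774, 4100, 4427, 4753, 5080, 5406, 5733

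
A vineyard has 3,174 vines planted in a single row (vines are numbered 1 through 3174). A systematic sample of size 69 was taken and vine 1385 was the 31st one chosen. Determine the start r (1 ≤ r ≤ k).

k = 3174/69 = 46
r = 1385 − (31−1)×46 = 1385 − 1380 = 5

5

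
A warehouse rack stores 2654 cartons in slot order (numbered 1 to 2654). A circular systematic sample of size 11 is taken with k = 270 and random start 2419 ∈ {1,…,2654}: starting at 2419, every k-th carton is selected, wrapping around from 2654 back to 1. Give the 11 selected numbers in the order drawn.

2419, 35, 305, 575, 845, 1115, 1385, 1655, 1925, 2195, 2465

Selection 1: 2419
Selection 2: 2419 + 270 = 2689 → 2689 − 2654 = 35
Selection 3: 35 + 270 = 305
Selection 4: 305 + 270 = 575
Selection 5: 575 + 270 = 845
Selection 6: 845 + 270 = 1115
Selection 7: 1115 + 270 = 1385
Selection 8: 1385 + 270 = 1655
Selection 9: 1655 + 270 = 1925
Selection 10: 1925 + 270 = 2195
Selection 11: 2195 + 270 = 2465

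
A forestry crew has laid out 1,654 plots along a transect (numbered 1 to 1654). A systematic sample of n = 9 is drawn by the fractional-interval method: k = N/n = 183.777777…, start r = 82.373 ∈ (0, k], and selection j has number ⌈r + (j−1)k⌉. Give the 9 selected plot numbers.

j=1: r + 0k = 82.373 → ⌈·⌉ = 83
j=2: r + 1k = 266.150777… → ⌈·⌉ = 267
j=3: r + 2k = 449.928555… → ⌈·⌉ = 450
j=4: r + 3k = 633.706333… → ⌈·⌉ = 634
j=5: r + 4k = 817.484111… → ⌈·⌉ = 818
j=6: r + 5k = 1001.261888… → ⌈·⌉ = 1002
j=7: r + 6k = 1185.039666… → ⌈·⌉ = 1186
j=8: r + 7k = 1368.817444… → ⌈·⌉ = 1369
j=9: r + 8k = 1552.595222… → ⌈·⌉ = 1553

83, 267, 450, 634, 818, 1002, 1186, 1369, 1553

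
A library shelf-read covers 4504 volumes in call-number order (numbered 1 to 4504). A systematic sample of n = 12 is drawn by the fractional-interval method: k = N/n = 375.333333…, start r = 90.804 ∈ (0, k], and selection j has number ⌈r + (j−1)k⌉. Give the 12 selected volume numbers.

91, 467, 842, 1217, 1593, 1968, 2343, 2719, 3094, 3469, 3845, 4220

j=1: r + 0k = 90.804 → ⌈·⌉ = 91
j=2: r + 1k = 466.137333… → ⌈·⌉ = 467
j=3: r + 2k = 841.470666… → ⌈·⌉ = 842
j=4: r + 3k = 1216.804 → ⌈·⌉ = 1217
j=5: r + 4k = 1592.137333… → ⌈·⌉ = 1593
j=6: r + 5k = 1967.470666… → ⌈·⌉ = 1968
j=7: r + 6k = 2342.804 → ⌈·⌉ = 2343
j=8: r + 7k = 2718.137333… → ⌈·⌉ = 2719
j=9: r + 8k = 3093.470666… → ⌈·⌉ = 3094
j=10: r + 9k = 3468.804 → ⌈·⌉ = 3469
j=11: r + 10k = 3844.137333… → ⌈·⌉ = 3845
j=12: r + 11k = 4219.470666… → ⌈·⌉ = 4220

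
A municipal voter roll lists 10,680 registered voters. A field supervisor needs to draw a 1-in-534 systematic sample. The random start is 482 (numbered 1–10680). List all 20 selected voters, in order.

voter 1: 482
voter 2: 482 + 534 = 1016
voter 3: 1016 + 534 = 1550
voter 4: 1550 + 534 = 2084
voter 5: 2084 + 534 = 2618
voter 6: 2618 + 534 = 3152
voter 7: 3152 + 534 = 3686
voter 8: 3686 + 534 = 4220
voter 9: 4220 + 534 = 4754
voter 10: 4754 + 534 = 5288
voter 11: 5288 + 534 = 5822
voter 12: 5822 + 534 = 6356
voter 13: 6356 + 534 = 6890
voter 14: 6890 + 534 = 7424
voter 15: 7424 + 534 = 7958
voter 16: 7958 + 534 = 8492
voter 17: 8492 + 534 = 9026
voter 18: 9026 + 534 = 9560
voter 19: 9560 + 534 = 10094
voter 20: 10094 + 534 = 10628

482, 1016, 1550, 2084, 2618, 3152, 3686, 4220, 4754, 5288, 5822, 6356, 6890, 7424, 7958, 8492, 9026, 9560, 10094, 10628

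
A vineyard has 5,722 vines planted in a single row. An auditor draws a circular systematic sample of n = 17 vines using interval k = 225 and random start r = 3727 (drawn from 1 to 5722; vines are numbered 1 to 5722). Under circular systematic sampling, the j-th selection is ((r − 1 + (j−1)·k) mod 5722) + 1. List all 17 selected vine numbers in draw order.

3727, 3952, 4177, 4402, 4627, 4852, 5077, 5302, 5527, 30, 255, 480, 705, 930, 1155, 1380, 1605

Selection 1: 3727
Selection 2: 3727 + 225 = 3952
Selection 3: 3952 + 225 = 4177
Selection 4: 4177 + 225 = 4402
Selection 5: 4402 + 225 = 4627
Selection 6: 4627 + 225 = 4852
Selection 7: 4852 + 225 = 5077
Selection 8: 5077 + 225 = 5302
Selection 9: 5302 + 225 = 5527
Selection 10: 5527 + 225 = 5752 → 5752 − 5722 = 30
Selection 11: 30 + 225 = 255
Selection 12: 255 + 225 = 480
Selection 13: 480 + 225 = 705
Selection 14: 705 + 225 = 930
Selection 15: 930 + 225 = 1155
Selection 16: 1155 + 225 = 1380
Selection 17: 1380 + 225 = 1605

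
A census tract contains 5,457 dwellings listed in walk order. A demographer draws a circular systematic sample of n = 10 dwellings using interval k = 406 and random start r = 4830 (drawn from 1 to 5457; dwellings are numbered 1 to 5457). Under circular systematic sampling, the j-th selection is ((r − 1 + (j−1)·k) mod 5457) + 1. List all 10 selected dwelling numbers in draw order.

Selection 1: 4830
Selection 2: 4830 + 406 = 5236
Selection 3: 5236 + 406 = 5642 → 5642 − 5457 = 185
Selection 4: 185 + 406 = 591
Selection 5: 591 + 406 = 997
Selection 6: 997 + 406 = 1403
Selection 7: 1403 + 406 = 1809
Selection 8: 1809 + 406 = 2215
Selection 9: 2215 + 406 = 2621
Selection 10: 2621 + 406 = 3027

4830, 5236, 185, 591, 997, 1403, 1809, 2215, 2621, 3027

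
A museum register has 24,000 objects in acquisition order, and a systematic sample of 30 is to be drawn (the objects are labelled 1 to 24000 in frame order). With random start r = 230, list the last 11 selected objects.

15430, 16230, 17030, 17830, 18630, 19430, 20230, 21030, 21830, 22630, 23430

k = N/n = 24000/30 = 800
20th selection = 230 + 19×800 = 15430
21st: 15430 + 800 = 16230
22nd: 16230 + 800 = 17030
23rd: 17030 + 800 = 17830
24th: 17830 + 800 = 18630
25th: 18630 + 800 = 19430
26th: 19430 + 800 = 20230
27th: 20230 + 800 = 21030
28th: 21030 + 800 = 21830
29th: 21830 + 800 = 22630
30th: 22630 + 800 = 23430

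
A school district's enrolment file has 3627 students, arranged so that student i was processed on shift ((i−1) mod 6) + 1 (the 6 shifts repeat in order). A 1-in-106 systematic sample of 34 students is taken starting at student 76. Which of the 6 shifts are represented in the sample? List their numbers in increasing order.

2, 4, 6

Consecutive selections differ by k = 106, so their shift numbers differ by 106 mod 6 = 4.
gcd(106, 6) = 2, so the sample visits 6/2 = 3 distinct residues mod 6.
Start 76 is shift 4; the shifts hit are 2, 4, 6.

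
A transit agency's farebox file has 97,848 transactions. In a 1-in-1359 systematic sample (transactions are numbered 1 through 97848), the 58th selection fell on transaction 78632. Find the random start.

1169

k = 1359
r = 78632 − (58−1)×1359 = 78632 − 77463 = 1169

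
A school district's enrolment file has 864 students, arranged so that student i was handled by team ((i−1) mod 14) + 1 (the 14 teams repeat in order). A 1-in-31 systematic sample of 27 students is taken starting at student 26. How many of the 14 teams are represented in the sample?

14

Consecutive selections differ by k = 31, so their team numbers differ by 31 mod 14 = 3.
gcd(31, 14) = 1, so the sample visits 14/1 = 14 distinct residues mod 14.
Start 26 is team 12; the teams hit are 1, 2, 3, 4, 5, 6, 7, 8, 9, 10, 11, 12, 13, 14.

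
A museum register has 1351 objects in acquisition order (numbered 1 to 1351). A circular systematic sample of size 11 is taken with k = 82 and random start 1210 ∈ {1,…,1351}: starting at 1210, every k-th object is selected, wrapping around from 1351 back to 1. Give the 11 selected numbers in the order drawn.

Selection 1: 1210
Selection 2: 1210 + 82 = 1292
Selection 3: 1292 + 82 = 1374 → 1374 − 1351 = 23
Selection 4: 23 + 82 = 105
Selection 5: 105 + 82 = 187
Selection 6: 187 + 82 = 269
Selection 7: 269 + 82 = 351
Selection 8: 351 + 82 = 433
Selection 9: 433 + 82 = 515
Selection 10: 515 + 82 = 597
Selection 11: 597 + 82 = 679

1210, 1292, 23, 105, 187, 269, 351, 433, 515, 597, 679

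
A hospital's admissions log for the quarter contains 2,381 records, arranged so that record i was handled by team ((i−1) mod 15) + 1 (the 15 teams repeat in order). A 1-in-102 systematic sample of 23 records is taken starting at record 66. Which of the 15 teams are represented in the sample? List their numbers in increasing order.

3, 6, 9, 12, 15

Consecutive selections differ by k = 102, so their team numbers differ by 102 mod 15 = 12.
gcd(102, 15) = 3, so the sample visits 15/3 = 5 distinct residues mod 15.
Start 66 is team 6; the teams hit are 3, 6, 9, 12, 15.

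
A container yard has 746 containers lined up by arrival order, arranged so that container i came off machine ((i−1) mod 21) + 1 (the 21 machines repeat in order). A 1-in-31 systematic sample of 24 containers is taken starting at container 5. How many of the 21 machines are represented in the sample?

Consecutive selections differ by k = 31, so their machine numbers differ by 31 mod 21 = 10.
gcd(31, 21) = 1, so the sample visits 21/1 = 21 distinct residues mod 21.
Start 5 is machine 5; the machines hit are 1, 2, 3, 4, 5, 6, 7, 8, 9, 10, 11, 12, 13, 14, 15, 16, 17, 18, 19, 20, 21.

21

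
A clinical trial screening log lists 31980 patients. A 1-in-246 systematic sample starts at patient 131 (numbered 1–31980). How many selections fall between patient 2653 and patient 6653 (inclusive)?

k = 246
First selection ≥ 2653: 131 + ⌈(2653−131)/246⌉·246 = 131 + 11×246 = 2837
Last selection ≤ 6653: 131 + ⌊(6653−131)/246⌋·246 = 131 + 26×246 = 6527
Count = 26 − 11 + 1 = 16

16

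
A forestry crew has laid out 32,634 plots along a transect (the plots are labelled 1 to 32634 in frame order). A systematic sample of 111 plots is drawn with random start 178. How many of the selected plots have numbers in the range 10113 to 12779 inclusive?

9

k = 32634/111 = 294
First selection ≥ 10113: 178 + ⌈(10113−178)/294⌉·294 = 178 + 34×294 = 10174
Last selection ≤ 12779: 178 + ⌊(12779−178)/294⌋·294 = 178 + 42×294 = 12526
Count = 42 − 34 + 1 = 9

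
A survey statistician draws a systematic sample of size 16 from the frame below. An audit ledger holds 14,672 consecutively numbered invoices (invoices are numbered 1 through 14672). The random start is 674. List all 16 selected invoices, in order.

674, 1591, 2508, 3425, 4342, 5259, 6176, 7093, 8010, 8927, 9844, 10761, 11678, 12595, 13512, 14429

k = N/n = 14672/16 = 917
invoice 1: 674
invoice 2: 674 + 917 = 1591
invoice 3: 1591 + 917 = 2508
invoice 4: 2508 + 917 = 3425
invoice 5: 3425 + 917 = 4342
invoice 6: 4342 + 917 = 5259
invoice 7: 5259 + 917 = 6176
invoice 8: 6176 + 917 = 7093
invoice 9: 7093 + 917 = 8010
invoice 10: 8010 + 917 = 8927
invoice 11: 8927 + 917 = 9844
invoice 12: 9844 + 917 = 10761
invoice 13: 10761 + 917 = 11678
invoice 14: 11678 + 917 = 12595
invoice 15: 12595 + 917 = 13512
invoice 16: 13512 + 917 = 14429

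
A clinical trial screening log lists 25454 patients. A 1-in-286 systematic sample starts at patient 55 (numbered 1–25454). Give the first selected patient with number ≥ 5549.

k = 286
Steps past start: ⌈(5549 − 55)/286⌉ = ⌈5494/286⌉ = 20
Selected patient: 55 + 20×286 = 5775

5775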